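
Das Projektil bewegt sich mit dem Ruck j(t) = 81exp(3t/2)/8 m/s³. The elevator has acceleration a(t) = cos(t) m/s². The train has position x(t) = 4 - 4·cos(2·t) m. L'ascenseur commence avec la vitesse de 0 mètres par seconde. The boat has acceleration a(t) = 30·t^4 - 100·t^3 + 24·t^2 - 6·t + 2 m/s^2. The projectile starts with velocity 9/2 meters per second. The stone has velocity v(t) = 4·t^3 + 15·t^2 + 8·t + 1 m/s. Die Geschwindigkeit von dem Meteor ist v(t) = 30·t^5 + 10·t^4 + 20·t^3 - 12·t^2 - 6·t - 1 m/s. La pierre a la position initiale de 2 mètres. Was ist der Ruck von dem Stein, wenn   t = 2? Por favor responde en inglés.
Starting from velocity v(t) = 4·t^3 + 15·t^2 + 8·t + 1, we take 2 derivatives. Differentiating velocity, we get acceleration: a(t) = 12·t^2 + 30·t + 8. The derivative of acceleration gives jerk: j(t) = 24·t + 30. We have jerk j(t) = 24·t + 30. Substituting t = 2: j(2) = 78.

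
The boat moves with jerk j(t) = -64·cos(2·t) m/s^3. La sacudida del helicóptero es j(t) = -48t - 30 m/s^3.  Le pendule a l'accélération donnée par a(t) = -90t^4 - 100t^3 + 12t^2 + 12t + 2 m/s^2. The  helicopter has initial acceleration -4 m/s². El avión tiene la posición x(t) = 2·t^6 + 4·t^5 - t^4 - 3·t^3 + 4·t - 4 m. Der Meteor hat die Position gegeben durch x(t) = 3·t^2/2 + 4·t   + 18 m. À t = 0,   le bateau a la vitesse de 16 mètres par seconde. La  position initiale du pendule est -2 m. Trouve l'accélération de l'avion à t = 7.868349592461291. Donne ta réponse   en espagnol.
Para resolver esto, necesitamos tomar 2 derivadas de nuestra ecuación de la posición x(t) = 2·t^6 + 4·t^5 - t^4 - 3·t^3 + 4·t - 4. Tomando d/dt de x(t), encontramos v(t) = 12·t^5 + 20·t^4 - 4·t^3 - 9·t^2 + 4. La derivada de la velocidad da la aceleración: a(t) = 60·t^4 + 80·t^3 - 12·t^2 - 18·t. De la ecuación de la aceleración a(t) = 60·t^4 + 80·t^3 - 12·t^2 - 18·t, sustituimos t = 7.868349592461291 para obtener a = 268064.143276035.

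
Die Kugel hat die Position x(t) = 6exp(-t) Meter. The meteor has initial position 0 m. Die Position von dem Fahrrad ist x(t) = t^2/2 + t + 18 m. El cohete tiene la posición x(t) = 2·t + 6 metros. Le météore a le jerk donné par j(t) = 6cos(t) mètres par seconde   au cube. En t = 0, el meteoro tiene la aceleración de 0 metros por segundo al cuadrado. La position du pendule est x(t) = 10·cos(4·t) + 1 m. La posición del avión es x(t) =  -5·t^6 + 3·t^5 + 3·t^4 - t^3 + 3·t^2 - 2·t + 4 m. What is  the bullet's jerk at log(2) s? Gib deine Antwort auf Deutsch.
Um dies zu lösen, müssen wir 3 Ableitungen unserer Gleichung für die Position x(t) = 6·exp(-t) nehmen. Mit d/dt von x(t) finden wir v(t) = -6·exp(-t). Die Ableitung von der Geschwindigkeit ergibt die Beschleunigung: a(t) = 6·exp(-t). Die Ableitung von der Beschleunigung ergibt den Ruck: j(t) = -6·exp(-t). Wir haben den Ruck j(t) = -6·exp(-t). Durch Einsetzen von t = log(2): j(log(2)) = -3.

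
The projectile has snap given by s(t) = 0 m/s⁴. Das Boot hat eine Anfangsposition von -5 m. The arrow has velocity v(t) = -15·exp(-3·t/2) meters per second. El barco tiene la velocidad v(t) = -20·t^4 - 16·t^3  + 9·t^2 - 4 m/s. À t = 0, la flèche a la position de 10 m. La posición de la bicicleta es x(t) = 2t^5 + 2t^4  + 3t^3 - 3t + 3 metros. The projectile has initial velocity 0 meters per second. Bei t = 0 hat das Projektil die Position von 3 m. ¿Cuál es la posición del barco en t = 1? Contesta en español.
Para resolver esto, necesitamos tomar 1 antiderivada de nuestra ecuación de la velocidad v(t) = -20·t^4 - 16·t^3 + 9·t^2 - 4. La integral de la velocidad, con x(0) = -5, da la posición: x(t) = -4·t^5 - 4·t^4 + 3·t^3 - 4·t - 5. De la ecuación de la posición x(t) = -4·t^5 - 4·t^4 + 3·t^3 - 4·t - 5, sustituimos t = 1 para obtener x = -14.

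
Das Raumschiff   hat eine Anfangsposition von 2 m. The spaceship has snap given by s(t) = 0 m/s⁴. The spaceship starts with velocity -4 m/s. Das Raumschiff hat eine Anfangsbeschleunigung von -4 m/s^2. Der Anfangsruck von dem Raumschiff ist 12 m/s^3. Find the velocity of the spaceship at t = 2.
Starting from snap s(t) = 0, we take 3 integrals. Integrating snap and using the initial condition j(0) = 12, we get j(t) = 12. Taking ∫j(t)dt and applying a(0) = -4, we find a(t) = 12·t - 4. Integrating acceleration and using the initial condition v(0) = -4, we get v(t) = 6·t^2 - 4·t - 4. We have velocity v(t) = 6·t^2 - 4·t - 4. Substituting t = 2: v(2) = 12.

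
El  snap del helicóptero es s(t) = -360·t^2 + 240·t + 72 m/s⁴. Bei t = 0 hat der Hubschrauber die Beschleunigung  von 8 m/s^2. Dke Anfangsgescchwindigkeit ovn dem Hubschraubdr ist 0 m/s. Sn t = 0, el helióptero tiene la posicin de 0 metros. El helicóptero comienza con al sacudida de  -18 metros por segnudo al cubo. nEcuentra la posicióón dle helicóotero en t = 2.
Partiendo del snap s(t) = -360·t^2 + 240·t + 72, tomamos 4 antiderivadas. Integrando el snap y usando la condición inicial j(0) = -18, obtenemos j(t) = -120·t^3 + 120·t^2 + 72·t - 18. La integral de la sacudida, con a(0) = 8, da la aceleración: a(t) = -30·t^4 + 40·t^3 + 36·t^2 - 18·t + 8. La integral de la aceleración es la velocidad. Usando v(0) = 0, obtenemos v(t) = t·(-6·t^4 + 10·t^3 + 12·t^2 - 9·t + 8). La antiderivada de la velocidad es la posición. Usando x(0) = 0, obtenemos x(t) = -t^6 + 2·t^5 + 3·t^4 - 3·t^3 + 4·t^2. De la ecuación de la posición x(t) = -t^6 + 2·t^5 + 3·t^4 - 3·t^3 + 4·t^2, sustituimos t = 2 para obtener x = 40.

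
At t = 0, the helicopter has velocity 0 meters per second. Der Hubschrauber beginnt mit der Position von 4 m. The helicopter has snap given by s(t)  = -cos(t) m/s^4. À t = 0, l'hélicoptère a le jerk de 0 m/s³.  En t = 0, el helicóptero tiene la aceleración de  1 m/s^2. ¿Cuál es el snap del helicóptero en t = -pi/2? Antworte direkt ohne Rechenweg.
La respuesta es 0.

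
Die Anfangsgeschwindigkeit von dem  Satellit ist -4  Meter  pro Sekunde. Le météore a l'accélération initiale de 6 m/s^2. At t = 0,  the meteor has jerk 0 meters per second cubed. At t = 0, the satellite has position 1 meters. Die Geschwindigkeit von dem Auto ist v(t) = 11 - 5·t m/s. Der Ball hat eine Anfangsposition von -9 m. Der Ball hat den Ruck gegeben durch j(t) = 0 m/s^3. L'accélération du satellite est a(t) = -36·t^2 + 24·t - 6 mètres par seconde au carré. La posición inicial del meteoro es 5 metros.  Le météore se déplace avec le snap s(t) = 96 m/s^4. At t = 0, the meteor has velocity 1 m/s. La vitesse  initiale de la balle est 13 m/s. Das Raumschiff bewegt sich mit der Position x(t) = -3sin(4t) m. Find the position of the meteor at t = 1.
We need to integrate our snap equation s(t) = 96 4 times. Taking ∫s(t)dt and applying j(0) = 0, we find j(t) = 96·t. The integral of jerk, with a(0) = 6, gives acceleration: a(t) = 48·t^2 + 6. Integrating acceleration and using the initial condition v(0) = 1, we get v(t) = 16·t^3 + 6·t + 1. Integrating velocity and using the initial condition x(0) = 5, we get x(t) = 4·t^4 + 3·t^2 + t + 5. Using x(t) = 4·t^4 + 3·t^2 + t + 5 and substituting t = 1, we find x = 13.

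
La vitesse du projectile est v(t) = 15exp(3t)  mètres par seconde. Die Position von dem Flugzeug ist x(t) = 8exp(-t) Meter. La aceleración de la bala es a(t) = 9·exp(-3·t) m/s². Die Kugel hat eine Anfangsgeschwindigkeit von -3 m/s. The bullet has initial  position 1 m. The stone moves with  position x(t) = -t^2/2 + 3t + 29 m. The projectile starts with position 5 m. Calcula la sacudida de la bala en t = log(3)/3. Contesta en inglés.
Starting from acceleration a(t) = 9·exp(-3·t), we take 1 derivative. The derivative of acceleration gives jerk: j(t) = -27·exp(-3·t). We have jerk j(t) = -27·exp(-3·t). Substituting t = log(3)/3: j(log(3)/3) = -9.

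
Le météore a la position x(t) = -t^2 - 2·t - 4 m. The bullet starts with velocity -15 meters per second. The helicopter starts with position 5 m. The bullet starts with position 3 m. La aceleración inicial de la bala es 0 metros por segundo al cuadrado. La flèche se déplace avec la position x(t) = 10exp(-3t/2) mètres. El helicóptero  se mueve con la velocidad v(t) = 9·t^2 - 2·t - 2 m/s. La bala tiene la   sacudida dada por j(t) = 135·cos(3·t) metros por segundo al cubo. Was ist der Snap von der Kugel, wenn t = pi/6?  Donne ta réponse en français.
En partant du jerk j(t) = 135·cos(3·t), nous prenons 1 dérivée. La dérivée du jerk donne le snap: s(t) = -405·sin(3·t). Nous avons le snap s(t) = -405·sin(3·t). En substituant t = pi/6: s(pi/6) = -405.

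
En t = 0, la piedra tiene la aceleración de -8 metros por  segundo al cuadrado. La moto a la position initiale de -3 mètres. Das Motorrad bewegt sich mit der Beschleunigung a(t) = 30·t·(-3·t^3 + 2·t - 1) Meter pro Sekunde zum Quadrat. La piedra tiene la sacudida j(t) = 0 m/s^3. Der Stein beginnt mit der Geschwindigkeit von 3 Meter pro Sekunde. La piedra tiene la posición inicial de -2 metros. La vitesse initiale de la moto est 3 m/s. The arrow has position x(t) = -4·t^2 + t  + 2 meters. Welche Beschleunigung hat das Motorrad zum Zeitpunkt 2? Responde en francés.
Nous avons l'accélération a(t) = 30·t·(-3·t^3 + 2·t - 1). En substituant t = 2: a(2) = -1260.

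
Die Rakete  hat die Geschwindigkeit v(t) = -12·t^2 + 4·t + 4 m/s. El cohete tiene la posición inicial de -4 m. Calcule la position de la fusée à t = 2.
En partant de la vitesse v(t) = -12·t^2 + 4·t + 4, nous prenons 1 primitive. L'intégrale de la vitesse est la position. En utilisant x(0) = -4, nous obtenons x(t) = -4·t^3 + 2·t^2 + 4·t - 4. En utilisant x(t) = -4·t^3 + 2·t^2 + 4·t - 4 et en substituant t = 2, nous trouvons x = -20.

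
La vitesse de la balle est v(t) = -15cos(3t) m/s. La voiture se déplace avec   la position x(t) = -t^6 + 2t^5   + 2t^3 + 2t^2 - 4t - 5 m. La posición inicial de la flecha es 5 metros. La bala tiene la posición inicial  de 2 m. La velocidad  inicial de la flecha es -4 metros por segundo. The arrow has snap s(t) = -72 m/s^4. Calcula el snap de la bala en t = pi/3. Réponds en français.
Pour résoudre ceci, nous devons prendre 3 dérivées de notre équation de la vitesse v(t) = -15·cos(3·t). En prenant d/dt de v(t), nous trouvons a(t) = 45·sin(3·t). En prenant d/dt de a(t), nous trouvons j(t) = 135·cos(3·t). En dérivant le jerk, nous obtenons le snap: s(t) = -405·sin(3·t). En utilisant s(t) = -405·sin(3·t) et en substituant t = pi/3, nous trouvons s = 0.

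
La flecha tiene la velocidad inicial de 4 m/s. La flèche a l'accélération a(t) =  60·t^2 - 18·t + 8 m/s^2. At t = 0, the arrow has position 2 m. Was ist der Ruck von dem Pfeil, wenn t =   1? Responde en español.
Debemos derivar nuestra ecuación de la aceleración a(t) = 60·t^2 - 18·t + 8 1 vez. Tomando d/dt de a(t), encontramos j(t) = 120·t - 18. Tenemos la sacudida j(t) = 120·t - 18. Sustituyendo t = 1: j(1) = 102.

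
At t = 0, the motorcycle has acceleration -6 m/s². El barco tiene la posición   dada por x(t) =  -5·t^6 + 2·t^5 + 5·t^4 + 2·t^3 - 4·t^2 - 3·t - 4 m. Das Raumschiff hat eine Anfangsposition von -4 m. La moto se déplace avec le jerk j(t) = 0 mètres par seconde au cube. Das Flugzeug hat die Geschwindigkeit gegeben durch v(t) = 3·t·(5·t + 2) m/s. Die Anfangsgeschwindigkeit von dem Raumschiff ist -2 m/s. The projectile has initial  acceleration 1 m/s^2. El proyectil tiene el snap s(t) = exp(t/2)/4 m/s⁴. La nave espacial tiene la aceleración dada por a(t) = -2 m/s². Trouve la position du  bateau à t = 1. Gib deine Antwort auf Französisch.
Nous avons la position x(t) = -5·t^6 + 2·t^5 + 5·t^4 + 2·t^3 - 4·t^2 - 3·t - 4. En substituant t = 1: x(1) = -7.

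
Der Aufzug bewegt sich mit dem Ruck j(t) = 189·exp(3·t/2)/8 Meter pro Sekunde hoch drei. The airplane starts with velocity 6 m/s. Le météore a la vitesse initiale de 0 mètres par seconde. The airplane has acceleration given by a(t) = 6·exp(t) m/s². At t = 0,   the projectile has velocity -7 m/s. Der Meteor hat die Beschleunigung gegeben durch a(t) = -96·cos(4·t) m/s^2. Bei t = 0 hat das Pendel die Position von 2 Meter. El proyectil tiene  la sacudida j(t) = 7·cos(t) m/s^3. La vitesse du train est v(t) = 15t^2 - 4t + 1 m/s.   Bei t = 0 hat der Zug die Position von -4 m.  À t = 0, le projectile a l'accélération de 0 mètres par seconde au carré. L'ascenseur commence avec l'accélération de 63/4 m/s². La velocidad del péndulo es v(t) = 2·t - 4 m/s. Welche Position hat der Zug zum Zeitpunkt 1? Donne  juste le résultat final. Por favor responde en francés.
La position à t = 1 est x = 0.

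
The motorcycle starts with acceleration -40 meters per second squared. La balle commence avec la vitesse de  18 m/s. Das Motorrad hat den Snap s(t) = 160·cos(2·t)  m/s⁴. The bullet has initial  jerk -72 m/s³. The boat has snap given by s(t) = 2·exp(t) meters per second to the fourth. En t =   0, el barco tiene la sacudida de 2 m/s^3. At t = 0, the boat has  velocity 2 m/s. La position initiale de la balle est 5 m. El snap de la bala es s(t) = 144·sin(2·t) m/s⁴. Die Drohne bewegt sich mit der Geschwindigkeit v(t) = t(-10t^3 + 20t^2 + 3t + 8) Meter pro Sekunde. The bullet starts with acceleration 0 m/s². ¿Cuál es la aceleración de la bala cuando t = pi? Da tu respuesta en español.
Necesitamos integrar nuestra ecuación del snap s(t) = 144·sin(2·t) 2 veces. La antiderivada del snap, con j(0) = -72, da la sacudida: j(t) = -72·cos(2·t). La antiderivada de la sacudida, con a(0) = 0, da la aceleración: a(t) = -36·sin(2·t). Usando a(t) = -36·sin(2·t) y sustituyendo t = pi, encontramos a = 0.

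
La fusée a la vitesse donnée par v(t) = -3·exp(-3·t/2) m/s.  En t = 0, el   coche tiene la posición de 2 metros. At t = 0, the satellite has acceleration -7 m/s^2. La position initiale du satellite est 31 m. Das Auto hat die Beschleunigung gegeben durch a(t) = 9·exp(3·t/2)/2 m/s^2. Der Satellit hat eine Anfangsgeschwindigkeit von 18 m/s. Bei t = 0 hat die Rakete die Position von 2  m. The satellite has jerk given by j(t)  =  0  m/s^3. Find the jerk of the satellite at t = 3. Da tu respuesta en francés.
En utilisant j(t) = 0 et en substituant t = 3, nous trouvons j = 0.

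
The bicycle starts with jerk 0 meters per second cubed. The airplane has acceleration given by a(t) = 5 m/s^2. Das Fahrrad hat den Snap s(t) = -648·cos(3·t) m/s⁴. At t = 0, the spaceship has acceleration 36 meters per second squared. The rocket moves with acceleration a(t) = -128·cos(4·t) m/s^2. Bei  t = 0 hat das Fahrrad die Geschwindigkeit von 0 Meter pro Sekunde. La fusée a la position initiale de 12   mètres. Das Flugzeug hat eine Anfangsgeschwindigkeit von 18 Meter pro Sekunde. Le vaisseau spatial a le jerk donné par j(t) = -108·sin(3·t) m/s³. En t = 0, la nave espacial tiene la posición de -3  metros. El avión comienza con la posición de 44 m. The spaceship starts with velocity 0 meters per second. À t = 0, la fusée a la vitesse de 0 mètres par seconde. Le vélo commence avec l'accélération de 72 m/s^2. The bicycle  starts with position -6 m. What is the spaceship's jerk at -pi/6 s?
Using j(t) = -108·sin(3·t) and substituting t = -pi/6, we find j = 108.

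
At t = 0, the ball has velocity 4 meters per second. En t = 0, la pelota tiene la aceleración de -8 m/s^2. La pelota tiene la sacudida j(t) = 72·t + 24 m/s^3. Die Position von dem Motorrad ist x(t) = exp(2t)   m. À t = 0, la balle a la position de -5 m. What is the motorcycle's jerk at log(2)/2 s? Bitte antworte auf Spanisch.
Partiendo de la posición x(t) = exp(2·t), tomamos 3 derivadas. La derivada de la posición da la velocidad: v(t) = 2·exp(2·t). La derivada de la velocidad da la aceleración: a(t) = 4·exp(2·t). Tomando d/dt de a(t), encontramos j(t) = 8·exp(2·t). Tenemos la sacudida j(t) = 8·exp(2·t). Sustituyendo t = log(2)/2: j(log(2)/2) = 16.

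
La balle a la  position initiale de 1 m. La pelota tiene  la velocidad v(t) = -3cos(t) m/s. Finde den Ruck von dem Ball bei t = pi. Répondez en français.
En partant de la vitesse v(t) = -3·cos(t), nous prenons 2 dérivées. En dérivant la vitesse, nous obtenons l'accélération: a(t) = 3·sin(t). La dérivée de l'accélération donne le jerk: j(t) = 3·cos(t). Nous avons le jerk j(t) = 3·cos(t). En substituant t = pi: j(pi) = -3.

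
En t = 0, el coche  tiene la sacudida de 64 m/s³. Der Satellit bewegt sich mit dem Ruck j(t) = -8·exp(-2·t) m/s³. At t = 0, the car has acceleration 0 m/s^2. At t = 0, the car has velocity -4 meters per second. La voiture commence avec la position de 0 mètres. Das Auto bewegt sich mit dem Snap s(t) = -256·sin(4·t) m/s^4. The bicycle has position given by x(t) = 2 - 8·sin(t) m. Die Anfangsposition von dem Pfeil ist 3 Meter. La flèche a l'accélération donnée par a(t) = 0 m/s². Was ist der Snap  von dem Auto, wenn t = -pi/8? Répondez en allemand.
Wir haben den Snap s(t) = -256·sin(4·t). Durch Einsetzen von t = -pi/8: s(-pi/8) = 256.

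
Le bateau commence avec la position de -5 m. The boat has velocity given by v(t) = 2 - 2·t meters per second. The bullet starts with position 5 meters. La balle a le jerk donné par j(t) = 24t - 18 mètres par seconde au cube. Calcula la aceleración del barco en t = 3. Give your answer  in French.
En partant de la vitesse v(t) = 2 - 2·t, nous prenons 1 dérivée. En dérivant la vitesse, nous obtenons l'accélération: a(t) = -2. En utilisant a(t) = -2 et en substituant t = 3, nous trouvons a = -2.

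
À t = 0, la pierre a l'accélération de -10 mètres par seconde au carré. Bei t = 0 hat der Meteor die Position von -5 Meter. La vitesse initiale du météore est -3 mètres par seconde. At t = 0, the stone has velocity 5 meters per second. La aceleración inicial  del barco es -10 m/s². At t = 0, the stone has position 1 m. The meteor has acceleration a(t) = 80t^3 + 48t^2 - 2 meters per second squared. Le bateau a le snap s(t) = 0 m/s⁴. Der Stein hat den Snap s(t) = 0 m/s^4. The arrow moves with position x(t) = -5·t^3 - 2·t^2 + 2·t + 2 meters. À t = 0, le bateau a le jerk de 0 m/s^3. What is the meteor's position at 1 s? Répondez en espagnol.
Para resolver esto, necesitamos tomar 2 integrales de nuestra ecuación de la aceleración a(t) = 80·t^3 + 48·t^2 - 2. La integral de la aceleración, con v(0) = -3, da la velocidad: v(t) = 20·t^4 + 16·t^3 - 2·t - 3. La antiderivada de la velocidad es la posición. Usando x(0) = -5, obtenemos x(t) = 4·t^5 + 4·t^4 - t^2 - 3·t - 5. Tenemos la posición x(t) = 4·t^5 + 4·t^4 - t^2 - 3·t - 5. Sustituyendo t = 1: x(1) = -1.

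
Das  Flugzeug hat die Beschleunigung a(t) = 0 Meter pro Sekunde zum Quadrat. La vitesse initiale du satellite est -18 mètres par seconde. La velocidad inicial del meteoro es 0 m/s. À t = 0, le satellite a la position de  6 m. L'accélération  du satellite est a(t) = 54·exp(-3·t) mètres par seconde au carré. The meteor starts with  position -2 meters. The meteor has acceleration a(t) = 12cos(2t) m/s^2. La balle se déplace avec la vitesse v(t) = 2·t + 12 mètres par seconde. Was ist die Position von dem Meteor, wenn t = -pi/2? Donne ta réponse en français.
En partant de l'accélération a(t) = 12·cos(2·t), nous prenons 2 intégrales. La primitive de l'accélération est la vitesse. En utilisant v(0) = 0, nous obtenons v(t) = 6·sin(2·t). La primitive de la vitesse est la position. En utilisant x(0) = -2, nous obtenons x(t) = 1 - 3·cos(2·t). De l'équation de la position x(t) = 1 - 3·cos(2·t), nous substituons t = -pi/2 pour obtenir x = 4.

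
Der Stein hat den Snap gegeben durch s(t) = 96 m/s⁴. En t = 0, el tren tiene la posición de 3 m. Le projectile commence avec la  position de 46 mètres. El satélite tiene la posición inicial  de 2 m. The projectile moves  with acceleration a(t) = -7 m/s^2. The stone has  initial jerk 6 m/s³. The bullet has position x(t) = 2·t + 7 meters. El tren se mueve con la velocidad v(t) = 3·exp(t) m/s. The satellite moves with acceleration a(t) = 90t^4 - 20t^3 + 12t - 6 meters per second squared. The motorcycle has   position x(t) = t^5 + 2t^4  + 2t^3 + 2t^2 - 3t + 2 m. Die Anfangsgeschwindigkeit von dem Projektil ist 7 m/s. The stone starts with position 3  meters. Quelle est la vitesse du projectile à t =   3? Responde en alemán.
Wir müssen unsere Gleichung für die Beschleunigung a(t) = -7 1-mal integrieren. Durch Integration von der Beschleunigung und Verwendung der Anfangsbedingung v(0) = 7, erhalten wir v(t) = 7 - 7·t. Mit v(t) = 7 - 7·t und Einsetzen von t = 3, finden wir v = -14.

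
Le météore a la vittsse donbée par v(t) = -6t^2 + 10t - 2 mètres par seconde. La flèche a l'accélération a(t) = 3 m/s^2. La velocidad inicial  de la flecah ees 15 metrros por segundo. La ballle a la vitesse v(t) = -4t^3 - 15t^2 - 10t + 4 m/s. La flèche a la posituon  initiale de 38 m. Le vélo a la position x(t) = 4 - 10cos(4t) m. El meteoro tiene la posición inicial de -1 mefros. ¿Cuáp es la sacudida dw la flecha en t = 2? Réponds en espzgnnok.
Para resolver esto, necesitamos tomar 1 derivada de nuestra ecuación de la aceleración a(t) = 3. La derivada de la aceleración da la sacudida: j(t) = 0. De la ecuación de la sacudida j(t) = 0, sustituimos t = 2 para obtener j = 0.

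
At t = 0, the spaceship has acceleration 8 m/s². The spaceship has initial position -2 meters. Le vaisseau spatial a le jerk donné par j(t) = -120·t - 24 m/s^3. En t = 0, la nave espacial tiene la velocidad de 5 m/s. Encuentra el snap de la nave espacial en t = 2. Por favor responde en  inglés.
Starting from jerk j(t) = -120·t - 24, we take 1 derivative. The derivative of jerk gives snap: s(t) = -120. From the given snap equation s(t) = -120, we substitute t = 2 to get s = -120.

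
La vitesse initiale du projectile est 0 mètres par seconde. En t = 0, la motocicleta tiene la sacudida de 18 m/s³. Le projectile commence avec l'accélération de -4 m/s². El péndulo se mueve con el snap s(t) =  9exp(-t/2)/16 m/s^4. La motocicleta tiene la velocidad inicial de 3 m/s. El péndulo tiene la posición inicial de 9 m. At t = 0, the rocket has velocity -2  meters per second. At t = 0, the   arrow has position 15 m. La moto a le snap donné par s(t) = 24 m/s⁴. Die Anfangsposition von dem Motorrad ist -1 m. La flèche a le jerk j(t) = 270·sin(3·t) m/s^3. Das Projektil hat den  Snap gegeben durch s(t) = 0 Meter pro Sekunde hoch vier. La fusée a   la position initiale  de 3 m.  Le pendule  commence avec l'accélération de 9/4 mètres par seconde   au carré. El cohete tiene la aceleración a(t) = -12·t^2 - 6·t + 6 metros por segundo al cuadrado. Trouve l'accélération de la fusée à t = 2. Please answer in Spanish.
Usando a(t) = -12·t^2 - 6·t + 6 y sustituyendo t = 2, encontramos a = -54.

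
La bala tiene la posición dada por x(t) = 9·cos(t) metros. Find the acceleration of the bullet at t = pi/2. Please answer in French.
Nous devons dériver notre équation de la position x(t) = 9·cos(t) 2 fois. La dérivée de la position donne la vitesse: v(t) = -9·sin(t). En prenant d/dt de v(t), nous trouvons a(t) = -9·cos(t). Nous avons l'accélération a(t) = -9·cos(t). En substituant t = pi/2: a(pi/2) = 0.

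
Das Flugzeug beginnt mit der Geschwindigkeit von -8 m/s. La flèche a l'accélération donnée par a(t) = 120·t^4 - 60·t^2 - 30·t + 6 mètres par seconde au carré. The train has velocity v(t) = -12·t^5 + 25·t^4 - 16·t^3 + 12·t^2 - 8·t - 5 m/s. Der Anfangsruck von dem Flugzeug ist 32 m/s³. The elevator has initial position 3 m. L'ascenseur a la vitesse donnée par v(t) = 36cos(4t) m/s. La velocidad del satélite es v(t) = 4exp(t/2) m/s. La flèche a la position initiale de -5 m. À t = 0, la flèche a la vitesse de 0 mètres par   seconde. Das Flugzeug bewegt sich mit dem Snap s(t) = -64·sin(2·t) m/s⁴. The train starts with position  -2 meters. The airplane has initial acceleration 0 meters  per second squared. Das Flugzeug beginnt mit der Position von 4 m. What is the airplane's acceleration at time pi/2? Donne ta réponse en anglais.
To solve this, we need to take 2 antiderivatives of our snap equation s(t) = -64·sin(2·t). Integrating snap and using the initial condition j(0) = 32, we get j(t) = 32·cos(2·t). Integrating jerk and using the initial condition a(0) = 0, we get a(t) = 16·sin(2·t). Using a(t) = 16·sin(2·t) and substituting t = pi/2, we find a = 0.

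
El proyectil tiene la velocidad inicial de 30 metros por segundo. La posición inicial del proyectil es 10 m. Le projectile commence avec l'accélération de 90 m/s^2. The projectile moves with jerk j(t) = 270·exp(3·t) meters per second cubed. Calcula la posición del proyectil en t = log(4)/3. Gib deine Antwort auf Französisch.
Nous devons intégrer notre équation du jerk j(t) = 270·exp(3·t) 3 fois. En intégrant le jerk et en utilisant la condition initiale a(0) = 90, nous obtenons a(t) = 90·exp(3·t). En prenant ∫a(t)dt et en appliquant v(0) = 30, nous trouvons v(t) = 30·exp(3·t). En prenant ∫v(t)dt et en appliquant x(0) = 10, nous trouvons x(t) = 10·exp(3·t). En utilisant x(t) = 10·exp(3·t) et en substituant t = log(4)/3, nous trouvons x = 40.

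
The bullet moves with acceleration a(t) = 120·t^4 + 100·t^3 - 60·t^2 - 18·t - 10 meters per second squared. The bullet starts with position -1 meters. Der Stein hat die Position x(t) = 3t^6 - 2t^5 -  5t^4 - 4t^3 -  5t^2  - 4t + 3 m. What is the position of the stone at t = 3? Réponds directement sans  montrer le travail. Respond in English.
At t = 3, x = 1134.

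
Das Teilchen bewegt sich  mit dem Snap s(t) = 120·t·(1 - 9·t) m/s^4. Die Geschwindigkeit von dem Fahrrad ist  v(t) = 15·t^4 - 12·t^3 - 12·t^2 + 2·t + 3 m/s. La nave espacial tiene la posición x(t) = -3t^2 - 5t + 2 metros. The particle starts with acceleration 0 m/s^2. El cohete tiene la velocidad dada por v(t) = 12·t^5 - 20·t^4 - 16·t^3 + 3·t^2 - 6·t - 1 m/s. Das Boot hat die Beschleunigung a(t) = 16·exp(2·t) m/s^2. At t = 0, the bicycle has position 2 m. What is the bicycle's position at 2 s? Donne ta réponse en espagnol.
Debemos encontrar la antiderivada de nuestra ecuación de la velocidad v(t) = 15·t^4 - 12·t^3 - 12·t^2 + 2·t + 3 1 vez. Integrando la velocidad y usando la condición inicial x(0) = 2, obtenemos x(t) = 3·t^5 - 3·t^4 - 4·t^3 + t^2 + 3·t + 2. Usando x(t) = 3·t^5 - 3·t^4 - 4·t^3 + t^2 + 3·t + 2 y sustituyendo t = 2, encontramos x = 28.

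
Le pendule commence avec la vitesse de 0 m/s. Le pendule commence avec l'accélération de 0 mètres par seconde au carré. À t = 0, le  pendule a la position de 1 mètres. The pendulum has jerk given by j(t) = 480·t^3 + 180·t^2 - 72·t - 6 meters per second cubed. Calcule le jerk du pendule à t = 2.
De l'équation du jerk j(t) = 480·t^3 + 180·t^2 - 72·t - 6, nous substituons t = 2 pour obtenir j = 4410.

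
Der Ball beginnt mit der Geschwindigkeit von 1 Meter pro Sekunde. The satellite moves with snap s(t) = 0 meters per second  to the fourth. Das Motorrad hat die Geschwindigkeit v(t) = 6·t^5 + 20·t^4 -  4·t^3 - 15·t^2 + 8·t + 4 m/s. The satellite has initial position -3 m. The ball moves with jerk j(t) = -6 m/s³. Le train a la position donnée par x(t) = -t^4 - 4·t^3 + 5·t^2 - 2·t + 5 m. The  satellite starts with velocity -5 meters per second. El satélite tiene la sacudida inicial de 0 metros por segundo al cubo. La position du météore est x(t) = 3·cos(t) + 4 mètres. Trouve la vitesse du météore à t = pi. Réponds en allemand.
Wir müssen unsere Gleichung für die Position x(t) = 3·cos(t) + 4 1-mal ableiten. Die Ableitung von der Position ergibt die Geschwindigkeit: v(t) = -3·sin(t). Wir haben die Geschwindigkeit v(t) = -3·sin(t). Durch Einsetzen von t = pi: v(pi) = 0.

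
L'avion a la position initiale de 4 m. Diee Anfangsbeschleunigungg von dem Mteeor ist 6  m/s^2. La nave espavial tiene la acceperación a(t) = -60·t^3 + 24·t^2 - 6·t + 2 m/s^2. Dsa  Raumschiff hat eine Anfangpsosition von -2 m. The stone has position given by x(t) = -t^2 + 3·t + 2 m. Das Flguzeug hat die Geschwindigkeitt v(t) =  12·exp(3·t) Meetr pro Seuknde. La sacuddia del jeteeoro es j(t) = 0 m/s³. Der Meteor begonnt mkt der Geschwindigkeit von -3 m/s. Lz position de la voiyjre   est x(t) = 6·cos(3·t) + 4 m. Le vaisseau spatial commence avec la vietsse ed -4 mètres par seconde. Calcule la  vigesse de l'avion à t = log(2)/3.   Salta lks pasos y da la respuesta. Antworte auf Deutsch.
Die Geschwindigkeit bei t = log(2)/3 ist v = 24.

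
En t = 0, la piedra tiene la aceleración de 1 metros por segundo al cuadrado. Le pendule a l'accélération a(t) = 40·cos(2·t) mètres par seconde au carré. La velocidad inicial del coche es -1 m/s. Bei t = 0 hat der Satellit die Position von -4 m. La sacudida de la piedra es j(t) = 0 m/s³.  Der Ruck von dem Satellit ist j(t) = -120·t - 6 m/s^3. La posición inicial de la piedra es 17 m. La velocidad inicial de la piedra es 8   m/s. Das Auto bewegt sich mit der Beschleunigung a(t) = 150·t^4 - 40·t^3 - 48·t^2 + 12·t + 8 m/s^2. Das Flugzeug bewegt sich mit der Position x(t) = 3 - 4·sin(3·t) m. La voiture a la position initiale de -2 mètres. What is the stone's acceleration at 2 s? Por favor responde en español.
Necesitamos integrar nuestra ecuación de la sacudida j(t) = 0 1 vez. La integral de la sacudida es la aceleración. Usando a(0) = 1, obtenemos a(t) = 1. Usando a(t) = 1 y sustituyendo t = 2, encontramos a = 1.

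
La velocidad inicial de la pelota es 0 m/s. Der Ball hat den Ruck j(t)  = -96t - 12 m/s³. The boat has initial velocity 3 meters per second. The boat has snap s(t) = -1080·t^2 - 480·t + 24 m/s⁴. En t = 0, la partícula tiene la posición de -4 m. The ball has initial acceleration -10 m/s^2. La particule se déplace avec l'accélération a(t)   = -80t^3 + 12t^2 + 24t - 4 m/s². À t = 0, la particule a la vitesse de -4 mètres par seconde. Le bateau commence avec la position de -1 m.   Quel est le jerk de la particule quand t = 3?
Nous devons dériver notre équation de l'accélération a(t) = -80·t^3 + 12·t^2 + 24·t - 4 1 fois. En dérivant l'accélération, nous obtenons le jerk: j(t) = -240·t^2 + 24·t + 24. En utilisant j(t) = -240·t^2 + 24·t + 24 et en substituant t = 3, nous trouvons j = -2064.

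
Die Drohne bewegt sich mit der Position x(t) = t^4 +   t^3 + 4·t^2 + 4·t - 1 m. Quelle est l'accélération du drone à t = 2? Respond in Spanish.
Debemos derivar nuestra ecuación de la posición x(t) = t^4 + t^3 + 4·t^2 + 4·t - 1 2 veces. Derivando la posición, obtenemos la velocidad: v(t) = 4·t^3 + 3·t^2 + 8·t + 4. Derivando la velocidad, obtenemos la aceleración: a(t) = 12·t^2 + 6·t + 8. De la ecuación de la aceleración a(t) = 12·t^2 + 6·t + 8, sustituimos t = 2 para obtener a = 68.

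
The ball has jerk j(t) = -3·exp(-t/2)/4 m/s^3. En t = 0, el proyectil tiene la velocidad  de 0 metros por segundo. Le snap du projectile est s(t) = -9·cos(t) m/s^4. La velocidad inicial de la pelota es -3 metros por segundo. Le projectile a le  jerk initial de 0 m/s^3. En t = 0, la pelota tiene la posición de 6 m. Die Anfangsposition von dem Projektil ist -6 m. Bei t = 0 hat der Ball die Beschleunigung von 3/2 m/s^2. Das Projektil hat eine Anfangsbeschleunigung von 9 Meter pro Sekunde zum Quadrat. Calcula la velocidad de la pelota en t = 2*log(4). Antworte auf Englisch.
Starting from jerk j(t) = -3·exp(-t/2)/4, we take 2 antiderivatives. The integral of jerk is acceleration. Using a(0) = 3/2, we get a(t) = 3·exp(-t/2)/2. The antiderivative of acceleration is velocity. Using v(0) = -3, we get v(t) = -3·exp(-t/2). From the given velocity equation v(t) = -3·exp(-t/2), we substitute t = 2*log(4) to get v = -3/4.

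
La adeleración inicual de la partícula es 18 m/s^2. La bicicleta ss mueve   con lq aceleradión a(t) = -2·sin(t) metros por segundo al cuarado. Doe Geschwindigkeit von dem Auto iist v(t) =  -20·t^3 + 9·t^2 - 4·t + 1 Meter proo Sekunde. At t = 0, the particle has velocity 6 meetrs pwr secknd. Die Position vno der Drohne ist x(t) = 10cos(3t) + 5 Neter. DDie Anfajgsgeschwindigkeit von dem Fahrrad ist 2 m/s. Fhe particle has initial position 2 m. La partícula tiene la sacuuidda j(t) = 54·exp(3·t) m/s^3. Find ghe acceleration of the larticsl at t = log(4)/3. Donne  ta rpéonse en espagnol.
Necesitamos integrar nuestra ecuación de la sacudida j(t) = 54·exp(3·t) 1 vez. La integral de la sacudida, con a(0) = 18, da la aceleración: a(t) = 18·exp(3·t). De la ecuación de la aceleración a(t) = 18·exp(3·t), sustituimos t = log(4)/3 para obtener a = 72.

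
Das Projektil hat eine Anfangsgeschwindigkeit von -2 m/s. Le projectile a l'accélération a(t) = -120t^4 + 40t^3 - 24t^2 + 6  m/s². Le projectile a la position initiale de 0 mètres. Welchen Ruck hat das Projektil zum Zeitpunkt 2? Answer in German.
Ausgehend von der Beschleunigung a(t) = -120·t^4 + 40·t^3 - 24·t^2 + 6, nehmen wir 1 Ableitung. Die Ableitung von der Beschleunigung ergibt den Ruck: j(t) = -480·t^3 + 120·t^2 - 48·t. Mit j(t) = -480·t^3 + 120·t^2 - 48·t und Einsetzen von t = 2, finden wir j = -3456.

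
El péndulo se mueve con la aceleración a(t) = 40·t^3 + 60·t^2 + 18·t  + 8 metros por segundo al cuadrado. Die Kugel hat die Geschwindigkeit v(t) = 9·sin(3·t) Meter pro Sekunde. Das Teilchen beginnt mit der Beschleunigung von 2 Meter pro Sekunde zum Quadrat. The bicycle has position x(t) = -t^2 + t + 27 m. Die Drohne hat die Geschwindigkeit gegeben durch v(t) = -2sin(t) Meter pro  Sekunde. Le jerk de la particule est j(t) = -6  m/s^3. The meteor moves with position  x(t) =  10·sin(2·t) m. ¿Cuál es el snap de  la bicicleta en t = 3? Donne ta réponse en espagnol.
Debemos derivar nuestra ecuación de la posición x(t) = -t^2 + t + 27 4 veces. Derivando la posición, obtenemos la velocidad: v(t) = 1 - 2·t. Derivando la velocidad, obtenemos la aceleración: a(t) = -2. Tomando d/dt de a(t), encontramos j(t) = 0. La derivada de la sacudida da el snap: s(t) = 0. Tenemos el snap s(t) = 0. Sustituyendo t = 3: s(3) = 0.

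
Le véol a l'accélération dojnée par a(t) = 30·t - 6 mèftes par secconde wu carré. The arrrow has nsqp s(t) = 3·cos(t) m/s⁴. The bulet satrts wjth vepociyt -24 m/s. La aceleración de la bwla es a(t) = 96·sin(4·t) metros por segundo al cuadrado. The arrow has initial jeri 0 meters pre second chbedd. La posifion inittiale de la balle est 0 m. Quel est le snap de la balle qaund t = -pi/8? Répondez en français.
Nous devons dériver notre équation de l'accélération a(t) = 96·sin(4·t) 2 fois. La dérivée de l'accélération donne le jerk: j(t) = 384·cos(4·t). La dérivée du jerk donne le snap: s(t) = -1536·sin(4·t). Nous avons le snap s(t) = -1536·sin(4·t). En substituant t = -pi/8: s(-pi/8) = 1536.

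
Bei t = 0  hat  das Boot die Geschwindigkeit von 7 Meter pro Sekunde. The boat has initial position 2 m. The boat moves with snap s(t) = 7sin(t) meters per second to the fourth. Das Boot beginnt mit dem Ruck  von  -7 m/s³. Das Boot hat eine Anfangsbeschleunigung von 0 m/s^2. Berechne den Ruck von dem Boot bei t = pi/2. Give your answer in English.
Starting from snap s(t) = 7·sin(t), we take 1 integral. Finding the integral of s(t) and using j(0) = -7: j(t) = -7·cos(t). Using j(t) = -7·cos(t) and substituting t = pi/2, we find j = 0.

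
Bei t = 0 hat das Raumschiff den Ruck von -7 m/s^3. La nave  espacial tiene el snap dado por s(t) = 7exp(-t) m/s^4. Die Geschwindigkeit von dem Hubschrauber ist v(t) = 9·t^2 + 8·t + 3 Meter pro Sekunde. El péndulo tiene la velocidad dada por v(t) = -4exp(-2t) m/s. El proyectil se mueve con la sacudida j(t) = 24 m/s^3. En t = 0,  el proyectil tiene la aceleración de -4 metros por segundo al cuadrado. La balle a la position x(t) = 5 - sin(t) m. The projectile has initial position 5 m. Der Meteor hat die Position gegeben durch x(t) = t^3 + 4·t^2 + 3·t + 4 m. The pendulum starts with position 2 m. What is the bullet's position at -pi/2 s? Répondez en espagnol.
De la ecuación de la posición x(t) = 5 - sin(t), sustituimos t = -pi/2 para obtener x = 6.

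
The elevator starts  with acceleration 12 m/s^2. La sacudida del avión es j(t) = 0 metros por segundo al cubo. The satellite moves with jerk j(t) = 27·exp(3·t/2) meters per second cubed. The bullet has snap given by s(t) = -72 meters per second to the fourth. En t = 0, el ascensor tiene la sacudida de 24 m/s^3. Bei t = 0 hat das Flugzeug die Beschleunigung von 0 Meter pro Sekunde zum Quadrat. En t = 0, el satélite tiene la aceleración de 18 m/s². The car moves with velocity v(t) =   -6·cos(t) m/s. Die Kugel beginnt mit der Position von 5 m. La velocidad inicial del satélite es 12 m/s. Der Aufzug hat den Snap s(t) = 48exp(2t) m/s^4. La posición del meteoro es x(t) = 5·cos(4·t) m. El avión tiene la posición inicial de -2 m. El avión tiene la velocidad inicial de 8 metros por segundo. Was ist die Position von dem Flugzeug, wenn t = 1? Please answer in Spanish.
Partiendo de la sacudida j(t) = 0, tomamos 3 integrales. La integral de la sacudida, con a(0) = 0, da la aceleración: a(t) = 0. Integrando la aceleración y usando la condición inicial v(0) = 8, obtenemos v(t) = 8. La antiderivada de la velocidad, con x(0) = -2, da la posición: x(t) = 8·t - 2. Tenemos la posición x(t) = 8·t - 2. Sustituyendo t = 1: x(1) = 6.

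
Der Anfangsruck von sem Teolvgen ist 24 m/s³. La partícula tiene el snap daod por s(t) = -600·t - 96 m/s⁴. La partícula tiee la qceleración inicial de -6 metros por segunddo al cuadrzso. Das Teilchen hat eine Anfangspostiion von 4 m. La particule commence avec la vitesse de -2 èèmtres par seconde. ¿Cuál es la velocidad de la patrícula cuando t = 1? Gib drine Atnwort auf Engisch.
We must find the antiderivative of our snap equation s(t) = -600·t - 96 3 times. Taking ∫s(t)dt and applying j(0) = 24, we find j(t) = -300·t^2 - 96·t + 24. Integrating jerk and using the initial condition a(0) = -6, we get a(t) = -100·t^3 - 48·t^2 + 24·t - 6. Taking ∫a(t)dt and applying v(0) = -2, we find v(t) = -25·t^4 - 16·t^3 + 12·t^2 - 6·t - 2. We have velocity v(t) = -25·t^4 - 16·t^3 + 12·t^2 - 6·t - 2. Substituting t = 1: v(1) = -37.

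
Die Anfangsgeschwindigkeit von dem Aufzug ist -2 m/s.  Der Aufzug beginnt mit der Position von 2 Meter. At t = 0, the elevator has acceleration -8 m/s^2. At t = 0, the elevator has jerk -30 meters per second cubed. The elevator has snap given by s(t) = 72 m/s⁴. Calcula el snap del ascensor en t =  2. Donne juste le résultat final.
s(2) = 72.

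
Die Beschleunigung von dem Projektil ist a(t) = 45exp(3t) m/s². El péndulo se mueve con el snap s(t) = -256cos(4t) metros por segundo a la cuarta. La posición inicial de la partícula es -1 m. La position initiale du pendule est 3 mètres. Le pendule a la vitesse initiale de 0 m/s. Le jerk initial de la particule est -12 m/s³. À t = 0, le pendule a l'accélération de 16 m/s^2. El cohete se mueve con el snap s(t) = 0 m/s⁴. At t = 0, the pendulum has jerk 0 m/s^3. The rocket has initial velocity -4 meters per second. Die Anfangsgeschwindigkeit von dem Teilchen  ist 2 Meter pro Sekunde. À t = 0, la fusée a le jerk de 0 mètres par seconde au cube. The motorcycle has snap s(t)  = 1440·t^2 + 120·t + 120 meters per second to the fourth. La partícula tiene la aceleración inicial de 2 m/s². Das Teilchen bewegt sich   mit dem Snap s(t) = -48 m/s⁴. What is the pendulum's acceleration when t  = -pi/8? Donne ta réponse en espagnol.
Para resolver esto, necesitamos tomar 2 antiderivadas de nuestra ecuación del snap s(t) = -256·cos(4·t). La integral del snap es la sacudida. Usando j(0) = 0, obtenemos j(t) = -64·sin(4·t). La antiderivada de la sacudida es la aceleración. Usando a(0) = 16, obtenemos a(t) = 16·cos(4·t). De la ecuación de la aceleración a(t) = 16·cos(4·t), sustituimos t = -pi/8 para obtener a = 0.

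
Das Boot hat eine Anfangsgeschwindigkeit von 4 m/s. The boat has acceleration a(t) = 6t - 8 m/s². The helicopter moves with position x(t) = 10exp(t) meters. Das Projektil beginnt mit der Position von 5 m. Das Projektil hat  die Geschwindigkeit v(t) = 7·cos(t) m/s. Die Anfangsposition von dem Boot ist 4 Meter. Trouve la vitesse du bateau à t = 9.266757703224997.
Nous devons trouver la primitive de notre équation de l'accélération a(t) = 6·t - 8 1 fois. En intégrant l'accélération et en utilisant la condition initiale v(0) = 4, nous obtenons v(t) = 3·t^2 - 8·t + 4. Nous avons la vitesse v(t) = 3·t^2 - 8·t + 4. En substituant t = 9.266757703224997: v(9.266757703224997) = 187.484333365040.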